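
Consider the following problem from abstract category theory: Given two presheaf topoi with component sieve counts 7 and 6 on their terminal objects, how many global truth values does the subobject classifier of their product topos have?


In a product of presheaf topoi E_1 x E_2, the subobject classifier
is Omega = Omega_1 x Omega_2 (componentwise), so
|Omega(top)| = |Omega_1(top_1)| * |Omega_2(top_2)|.
= 7 * 6 = 42.

42


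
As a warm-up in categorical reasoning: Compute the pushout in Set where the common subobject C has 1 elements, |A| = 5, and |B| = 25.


The pushout A +_C B identifies the images of C in A and B.
|A +_C B| = |A| + |B| - |C| (for injections).
= 5 + 25 - 1 = 29

29


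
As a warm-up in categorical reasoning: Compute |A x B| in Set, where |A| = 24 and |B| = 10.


In Set, the product A x B is the Cartesian product.
By the universal property, |A x B| = |A| * |B|.
|A x B| = 24 * 10 = 240

240


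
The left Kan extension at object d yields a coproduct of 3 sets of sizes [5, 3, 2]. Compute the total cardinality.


Pointwise, the left Kan extension (Lan_F H)(d) is the colimit, indexed
by the comma category (F downarrow d), of H composed with the
projection (F downarrow d) -> C. Here that colimit is given
as a coproduct (disjoint union) of sets, so its cardinality is the
sum of the sizes of the summands.
Coproduct of sets with sizes: 5 + 3 + 2
= 10

10


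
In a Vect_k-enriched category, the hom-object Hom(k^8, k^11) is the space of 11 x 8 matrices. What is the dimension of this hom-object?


In Vect-enriched categories, Hom(k^n, k^m) is the space of m x n matrices.
dim(Hom(k^8, k^11)) = 11 * 8 = 88

88


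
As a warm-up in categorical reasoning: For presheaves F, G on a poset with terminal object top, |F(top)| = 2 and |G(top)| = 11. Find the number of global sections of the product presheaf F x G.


Global sections of a presheaf on a poset with terminal top satisfy
Gamma(H) ~ H(top). Presheaves admit pointwise products, so
(F x G)(top) = F(top) x G(top) (Cartesian product).
|Gamma(F x G)| = |F(top)| * |G(top)| = 2 * 11 = 22.

22


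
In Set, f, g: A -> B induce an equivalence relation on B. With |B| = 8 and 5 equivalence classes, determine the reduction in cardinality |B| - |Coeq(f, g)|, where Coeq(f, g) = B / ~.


The coequalizer Coeq(f, g) = B / ~ has one element per equivalence class.
|B| = 8, |Coeq(f, g)| = 5.
|B| - |Coeq(f, g)| = 8 - 5 = 3.

3


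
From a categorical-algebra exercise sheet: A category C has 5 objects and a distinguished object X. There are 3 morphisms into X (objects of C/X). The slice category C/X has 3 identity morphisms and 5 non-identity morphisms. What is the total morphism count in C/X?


In the slice category C/X, objects are morphisms to X.
Identity morphisms: 3 (one per object of C/X).
Non-identity morphisms: 5.
Total = 3 + 5 = 8

8


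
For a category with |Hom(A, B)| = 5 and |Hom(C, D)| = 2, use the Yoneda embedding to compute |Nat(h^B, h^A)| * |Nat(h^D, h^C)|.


By the Yoneda lemma, Nat(h^B, h^A) is isomorphic to Hom(A, B),
so |Nat(h^B, h^A)| = |Hom(A, B)| and |Nat(h^D, h^C)| = |Hom(C, D)|.
|Hom(A, B)| = 5, |Hom(C, D)| = 2.
|Nat(h^B, h^A) x Nat(h^D, h^C)| = 5 * 2 = 10

10


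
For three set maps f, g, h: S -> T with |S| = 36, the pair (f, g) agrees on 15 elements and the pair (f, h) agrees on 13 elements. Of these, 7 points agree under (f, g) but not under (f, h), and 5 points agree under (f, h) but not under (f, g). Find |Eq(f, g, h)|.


Eq(f, g, h) is the triple-agreement set: points in S where all three
maps take the same value. Using inclusion-exclusion on the pairwise data:
Pair (f, g) agrees on 15 points; pair (f, h) on 13 points.
Points agreeing under (f, g) but not (f, h) = 7; under (f, h) but not (f, g) = 5.
Triple-agreement = agreement-in-(f, g) minus points that agree under (f, g) but not (f, h):
|Eq(f, g, h)| = 15 - 7 = 8
(cross-check via (f, h): 13 - 5 = 8.)

8


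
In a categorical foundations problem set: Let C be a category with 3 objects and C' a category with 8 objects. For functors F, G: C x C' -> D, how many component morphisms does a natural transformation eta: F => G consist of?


A natural transformation eta: F => G assigns one component morphism per
object of the domain category.
The domain is the product category C x C', so
|Ob(C x C')| = |Ob(C)| * |Ob(C')| = 3 * 8 = 24.
Therefore eta has 24 component morphisms.

24


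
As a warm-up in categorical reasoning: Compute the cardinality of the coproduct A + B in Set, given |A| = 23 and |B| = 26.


In Set, the coproduct A + B is the disjoint union.
|A + B| = |A| + |B| = 23 + 26 = 49

49


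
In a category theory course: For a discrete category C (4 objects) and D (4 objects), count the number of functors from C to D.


A functor from a discrete category C to D is determined by
where each object maps. Each of the 4 objects of C can map
to any of the 4 objects of D independently.
Number of functors = 4^4 = 256

256


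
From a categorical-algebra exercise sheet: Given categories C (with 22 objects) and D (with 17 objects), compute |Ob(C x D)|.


The product category C x D has objects that are pairs (c, d).
Number of pairs = |Ob(C)| * |Ob(D)| = 22 * 17 = 374

374


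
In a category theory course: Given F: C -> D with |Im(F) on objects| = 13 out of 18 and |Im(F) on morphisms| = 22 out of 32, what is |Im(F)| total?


The image of F consists of distinct objects and distinct morphisms.
|Im(F)| on objects = 13
|Im(F)| on morphisms = 22
Total image cardinality = 13 + 22 = 35

35


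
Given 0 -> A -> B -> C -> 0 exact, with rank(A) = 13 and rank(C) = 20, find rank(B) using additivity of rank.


For a short exact sequence 0 -> A -> B -> C -> 0,
rank is additive: rank(B) = rank(A) + rank(C).
rank(B) = 13 + 20 = 33

33


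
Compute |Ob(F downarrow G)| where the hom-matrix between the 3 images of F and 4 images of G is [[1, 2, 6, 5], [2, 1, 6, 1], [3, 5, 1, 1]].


Objects of (F downarrow G) are triples (a, b, h: F(a)->G(b)).
The count equals the sum of all entries in the hom-matrix.
sum(row 0) = 14
sum(row 1) = 10
sum(row 2) = 10
Grand total = 34

34


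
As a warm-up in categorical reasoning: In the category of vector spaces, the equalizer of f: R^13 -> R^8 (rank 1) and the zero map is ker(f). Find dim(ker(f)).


The equalizer of f and the zero map is ker(f).
By the rank-nullity theorem: dim(ker(f)) = dim(domain) - rank(f).
dim(ker(f)) = 13 - 1 = 12

12


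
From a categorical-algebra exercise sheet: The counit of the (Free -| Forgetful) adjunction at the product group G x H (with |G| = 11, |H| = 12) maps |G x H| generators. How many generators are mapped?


The counit epsilon_K: F(U(K)) -> K of the Free-Forgetful adjunction
maps |K| generators of F(U(K)) into K. For K = G x H (the product group),
|G x H| = |G| * |H|.
Total generators mapped = 11 * 12 = 132.

132


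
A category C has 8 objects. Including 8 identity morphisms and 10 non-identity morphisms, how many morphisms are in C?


Each object has an identity morphism, giving 8 identities.
Adding the 10 non-identity morphisms:
Total = 8 + 10 = 18

18


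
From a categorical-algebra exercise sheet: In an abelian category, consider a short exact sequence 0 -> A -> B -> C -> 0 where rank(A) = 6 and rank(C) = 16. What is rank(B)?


For a short exact sequence 0 -> A -> B -> C -> 0,
rank is additive: rank(B) = rank(A) + rank(C).
rank(B) = 6 + 16 = 22

22


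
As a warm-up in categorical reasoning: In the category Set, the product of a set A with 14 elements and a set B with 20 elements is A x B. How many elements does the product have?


In Set, the product A x B is the Cartesian product.
By the universal property, |A x B| = |A| * |B|.
|A x B| = 14 * 20 = 280

280


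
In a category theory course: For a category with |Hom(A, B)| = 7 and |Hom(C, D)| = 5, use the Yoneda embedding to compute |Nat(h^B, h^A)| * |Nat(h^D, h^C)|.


By the Yoneda lemma, Nat(h^B, h^A) is isomorphic to Hom(A, B),
so |Nat(h^B, h^A)| = |Hom(A, B)| and |Nat(h^D, h^C)| = |Hom(C, D)|.
|Hom(A, B)| = 7, |Hom(C, D)| = 5.
|Nat(h^B, h^A) x Nat(h^D, h^C)| = 7 * 5 = 35

35


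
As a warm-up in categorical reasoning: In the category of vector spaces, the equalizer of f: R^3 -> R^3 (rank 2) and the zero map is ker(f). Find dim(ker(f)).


The equalizer of f and the zero map is ker(f).
By the rank-nullity theorem: dim(ker(f)) = dim(domain) - rank(f).
dim(ker(f)) = 3 - 2 = 1

1


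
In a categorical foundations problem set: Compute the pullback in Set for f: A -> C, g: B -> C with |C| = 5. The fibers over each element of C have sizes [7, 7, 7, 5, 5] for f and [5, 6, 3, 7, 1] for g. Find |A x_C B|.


The pullback A x_C B consists of pairs (a, b) with f(a) = g(b).
For each element c in C, the fiber product has |f^-1(c)| * |g^-1(c)| elements.
Summing over C: 7 * 5 + 7 * 6 + 7 * 3 + 5 * 7 + 5 * 1
= 35 + 42 + 21 + 35 + 5 = 138

138


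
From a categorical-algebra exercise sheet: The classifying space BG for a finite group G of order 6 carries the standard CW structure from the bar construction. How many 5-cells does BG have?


In the bar-construction CW model of BG, the n-cells are indexed by
n-tuples [g_1|...|g_n] of non-identity elements of G (degenerate
simplices with some g_i = e do not contribute cells), so there are
(|G| - 1)^n n-cells.
For dim = 5 with |G| = 6:
cells = (6 - 1)^5 = 5^5 = 3125

3125


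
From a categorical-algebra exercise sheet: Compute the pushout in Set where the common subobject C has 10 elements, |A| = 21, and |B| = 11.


The pushout A +_C B identifies the images of C in A and B.
|A +_C B| = |A| + |B| - |C| (for injections).
= 21 + 11 - 10 = 22

22


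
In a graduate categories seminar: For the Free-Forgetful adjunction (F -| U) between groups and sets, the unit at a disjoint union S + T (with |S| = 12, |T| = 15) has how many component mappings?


The unit eta_X: X -> U(F(X)) of the Free-Forgetful adjunction
maps each element of X to a generator of F(X). For X = S + T (disjoint
union in Set), |S + T| = |S| + |T|.
Total mappings = 12 + 15 = 27.

27


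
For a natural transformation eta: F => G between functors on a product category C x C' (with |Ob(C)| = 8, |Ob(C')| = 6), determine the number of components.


A natural transformation eta: F => G assigns one component morphism per
object of the domain category.
The domain is the product category C x C', so
|Ob(C x C')| = |Ob(C)| * |Ob(C')| = 8 * 6 = 48.
Therefore eta has 48 component morphisms.

48


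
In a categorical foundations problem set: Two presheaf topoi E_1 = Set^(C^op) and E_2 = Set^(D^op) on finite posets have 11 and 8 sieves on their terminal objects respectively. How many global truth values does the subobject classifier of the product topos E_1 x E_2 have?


In a product of presheaf topoi E_1 x E_2, the subobject classifier
is Omega = Omega_1 x Omega_2 (componentwise), so
|Omega(top)| = |Omega_1(top_1)| * |Omega_2(top_2)|.
= 11 * 8 = 88.

88


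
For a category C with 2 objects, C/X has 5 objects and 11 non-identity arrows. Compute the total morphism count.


In the slice category C/X, objects are morphisms to X.
Identity morphisms: 5 (one per object of C/X).
Non-identity morphisms: 11.
Total = 5 + 11 = 16

16


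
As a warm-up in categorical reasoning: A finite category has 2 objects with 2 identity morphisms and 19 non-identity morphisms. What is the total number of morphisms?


Each object has an identity morphism, giving 2 identities.
Adding the 19 non-identity morphisms:
Total = 2 + 19 = 21

21


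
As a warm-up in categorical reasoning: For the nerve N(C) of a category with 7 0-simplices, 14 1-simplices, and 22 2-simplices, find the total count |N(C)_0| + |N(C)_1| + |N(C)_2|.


The 2-skeleton of the nerve N(C) consists of simplices in dimensions 0, 1, 2:
  |N(C)_0| = 7 (objects)
  |N(C)_1| = 14 (morphisms)
  |N(C)_2| = 22 (composable pairs)
Total = 7 + 14 + 22 = 43

43


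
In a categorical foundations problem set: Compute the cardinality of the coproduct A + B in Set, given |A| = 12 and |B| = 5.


In Set, the coproduct A + B is the disjoint union.
|A + B| = |A| + |B| = 12 + 5 = 17

17


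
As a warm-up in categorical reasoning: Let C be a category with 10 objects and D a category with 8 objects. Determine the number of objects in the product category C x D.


The product category C x D has objects that are pairs (c, d).
Number of pairs = |Ob(C)| * |Ob(D)| = 10 * 8 = 80

80


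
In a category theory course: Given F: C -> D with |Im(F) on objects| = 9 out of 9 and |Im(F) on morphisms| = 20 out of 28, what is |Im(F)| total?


The image of F consists of distinct objects and distinct morphisms.
|Im(F)| on objects = 9
|Im(F)| on morphisms = 20
Total image cardinality = 9 + 20 = 29

29


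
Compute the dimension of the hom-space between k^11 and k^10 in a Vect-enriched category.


In Vect-enriched categories, Hom(k^n, k^m) is the space of m x n matrices.
dim(Hom(k^11, k^10)) = 10 * 11 = 110

110


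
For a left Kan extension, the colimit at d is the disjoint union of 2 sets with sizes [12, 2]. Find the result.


Pointwise, the left Kan extension (Lan_F H)(d) is the colimit, indexed
by the comma category (F downarrow d), of H composed with the
projection (F downarrow d) -> C. Here that colimit is given
as a coproduct (disjoint union) of sets, so its cardinality is the
sum of the sizes of the summands.
Coproduct of sets with sizes: 12 + 2
= 14

14


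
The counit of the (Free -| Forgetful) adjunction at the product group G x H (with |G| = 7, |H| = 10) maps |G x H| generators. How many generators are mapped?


The counit epsilon_K: F(U(K)) -> K of the Free-Forgetful adjunction
maps |K| generators of F(U(K)) into K. For K = G x H (the product group),
|G x H| = |G| * |H|.
Total generators mapped = 7 * 10 = 70.

70


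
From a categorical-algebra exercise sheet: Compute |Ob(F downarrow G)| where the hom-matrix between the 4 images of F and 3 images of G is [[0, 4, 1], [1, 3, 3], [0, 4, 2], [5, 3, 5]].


Objects of (F downarrow G) are triples (a, b, h: F(a)->G(b)).
The count equals the sum of all entries in the hom-matrix.
sum(row 0) = 5
sum(row 1) = 7
sum(row 2) = 6
sum(row 3) = 13
Grand total = 31

31


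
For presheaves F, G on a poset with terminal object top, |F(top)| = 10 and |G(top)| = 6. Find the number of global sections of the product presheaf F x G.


Global sections of a presheaf on a poset with terminal top satisfy
Gamma(H) ~ H(top). Presheaves admit pointwise products, so
(F x G)(top) = F(top) x G(top) (Cartesian product).
|Gamma(F x G)| = |F(top)| * |G(top)| = 10 * 6 = 60.

60


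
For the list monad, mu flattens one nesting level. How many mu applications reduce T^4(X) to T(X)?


Each application of mu: T^2 -> T removes one layer of nesting.
Starting at depth 4 (i.e., T^4(X)), we need to reach T(X).
Number of mu applications = 4 - 1 = 3

3


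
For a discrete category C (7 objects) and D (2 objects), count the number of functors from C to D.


A functor from a discrete category C to D is determined by
where each object maps. Each of the 7 objects of C can map
to any of the 2 objects of D independently.
Number of functors = 2^7 = 128

128


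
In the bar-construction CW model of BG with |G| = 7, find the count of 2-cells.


In the bar-construction CW model of BG, the n-cells are indexed by
n-tuples [g_1|...|g_n] of non-identity elements of G (degenerate
simplices with some g_i = e do not contribute cells), so there are
(|G| - 1)^n n-cells.
For dim = 2 with |G| = 7:
cells = (7 - 1)^2 = 6^2 = 36

36


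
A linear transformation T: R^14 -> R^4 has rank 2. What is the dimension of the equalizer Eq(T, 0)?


The equalizer of f and the zero map is ker(f).
By the rank-nullity theorem: dim(ker(f)) = dim(domain) - rank(f).
dim(ker(f)) = 14 - 2 = 12

12


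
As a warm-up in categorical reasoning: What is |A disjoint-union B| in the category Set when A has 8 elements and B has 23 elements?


In Set, the coproduct A + B is the disjoint union.
|A + B| = |A| + |B| = 8 + 23 = 31

31


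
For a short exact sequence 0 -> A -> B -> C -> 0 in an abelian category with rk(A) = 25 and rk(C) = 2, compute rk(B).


For a short exact sequence 0 -> A -> B -> C -> 0,
rank is additive: rank(B) = rank(A) + rank(C).
rank(B) = 25 + 2 = 27

27


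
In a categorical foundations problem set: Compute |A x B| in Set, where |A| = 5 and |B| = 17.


In Set, the product A x B is the Cartesian product.
By the universal property, |A x B| = |A| * |B|.
|A x B| = 5 * 17 = 85

85


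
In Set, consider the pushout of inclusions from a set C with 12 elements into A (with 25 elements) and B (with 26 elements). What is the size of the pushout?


The pushout A +_C B identifies the images of C in A and B.
|A +_C B| = |A| + |B| - |C| (for injections).
= 25 + 26 - 12 = 39

39


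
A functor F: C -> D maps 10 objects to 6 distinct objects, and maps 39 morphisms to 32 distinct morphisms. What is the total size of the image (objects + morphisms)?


The image of F consists of distinct objects and distinct morphisms.
|Im(F)| on objects = 6
|Im(F)| on morphisms = 32
Total image cardinality = 6 + 32 = 38

38


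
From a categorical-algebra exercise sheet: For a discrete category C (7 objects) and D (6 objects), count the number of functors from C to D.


A functor from a discrete category C to D is determined by
where each object maps. Each of the 7 objects of C can map
to any of the 6 objects of D independently.
Number of functors = 6^7 = 279936

279936


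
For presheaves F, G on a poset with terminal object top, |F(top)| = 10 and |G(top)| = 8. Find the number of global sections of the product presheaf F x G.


Global sections of a presheaf on a poset with terminal top satisfy
Gamma(H) ~ H(top). Presheaves admit pointwise products, so
(F x G)(top) = F(top) x G(top) (Cartesian product).
|Gamma(F x G)| = |F(top)| * |G(top)| = 10 * 8 = 80.

80


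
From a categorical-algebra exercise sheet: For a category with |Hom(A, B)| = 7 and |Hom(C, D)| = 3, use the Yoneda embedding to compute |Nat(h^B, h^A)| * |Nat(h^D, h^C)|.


By the Yoneda lemma, Nat(h^B, h^A) is isomorphic to Hom(A, B),
so |Nat(h^B, h^A)| = |Hom(A, B)| and |Nat(h^D, h^C)| = |Hom(C, D)|.
|Hom(A, B)| = 7, |Hom(C, D)| = 3.
|Nat(h^B, h^A) x Nat(h^D, h^C)| = 7 * 3 = 21

21


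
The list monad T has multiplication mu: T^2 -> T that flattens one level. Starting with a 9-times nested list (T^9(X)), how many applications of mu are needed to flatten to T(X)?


Each application of mu: T^2 -> T removes one layer of nesting.
Starting at depth 9 (i.e., T^9(X)), we need to reach T(X).
Number of mu applications = 9 - 1 = 8

8


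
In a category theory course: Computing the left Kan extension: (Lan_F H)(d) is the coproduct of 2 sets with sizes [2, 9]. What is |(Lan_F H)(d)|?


Pointwise, the left Kan extension (Lan_F H)(d) is the colimit, indexed
by the comma category (F downarrow d), of H composed with the
projection (F downarrow d) -> C. Here that colimit is given
as a coproduct (disjoint union) of sets, so its cardinality is the
sum of the sizes of the summands.
Coproduct of sets with sizes: 2 + 9
= 11

11


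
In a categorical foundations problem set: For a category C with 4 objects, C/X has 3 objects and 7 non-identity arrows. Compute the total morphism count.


In the slice category C/X, objects are morphisms to X.
Identity morphisms: 3 (one per object of C/X).
Non-identity morphisms: 7.
Total = 3 + 7 = 10

10


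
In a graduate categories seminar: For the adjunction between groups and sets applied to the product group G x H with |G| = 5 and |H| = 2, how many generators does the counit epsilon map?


The counit epsilon_K: F(U(K)) -> K of the Free-Forgetful adjunction
maps |K| generators of F(U(K)) into K. For K = G x H (the product group),
|G x H| = |G| * |H|.
Total generators mapped = 5 * 2 = 10.

10


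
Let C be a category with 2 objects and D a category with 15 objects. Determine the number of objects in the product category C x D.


The product category C x D has objects that are pairs (c, d).
Number of pairs = |Ob(C)| * |Ob(D)| = 2 * 15 = 30

30


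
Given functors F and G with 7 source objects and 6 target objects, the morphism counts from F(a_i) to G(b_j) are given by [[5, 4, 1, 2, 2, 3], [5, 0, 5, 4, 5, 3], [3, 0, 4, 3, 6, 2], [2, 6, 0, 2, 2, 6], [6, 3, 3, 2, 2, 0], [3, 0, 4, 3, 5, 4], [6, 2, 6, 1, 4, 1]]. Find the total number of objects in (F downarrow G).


Objects of (F downarrow G) are triples (a, b, h: F(a)->G(b)).
The count equals the sum of all entries in the hom-matrix.
sum(row 0) = 17
sum(row 1) = 22
sum(row 2) = 18
sum(row 3) = 18
sum(row 4) = 16
sum(row 5) = 19
sum(row 6) = 20
Grand total = 130

130


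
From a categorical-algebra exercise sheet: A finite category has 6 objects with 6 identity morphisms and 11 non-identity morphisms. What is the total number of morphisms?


Each object has an identity morphism, giving 6 identities.
Adding the 11 non-identity morphisms:
Total = 6 + 11 = 17

17


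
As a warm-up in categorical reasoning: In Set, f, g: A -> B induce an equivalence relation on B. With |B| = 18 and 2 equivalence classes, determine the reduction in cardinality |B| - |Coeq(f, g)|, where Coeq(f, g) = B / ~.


The coequalizer Coeq(f, g) = B / ~ has one element per equivalence class.
|B| = 18, |Coeq(f, g)| = 2.
|B| - |Coeq(f, g)| = 18 - 2 = 16.

16


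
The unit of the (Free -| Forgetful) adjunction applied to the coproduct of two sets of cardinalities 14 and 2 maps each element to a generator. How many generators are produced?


The unit eta_X: X -> U(F(X)) of the Free-Forgetful adjunction
maps each element of X to a generator of F(X). For X = S + T (disjoint
union in Set), |S + T| = |S| + |T|.
Total mappings = 14 + 2 = 16.

16


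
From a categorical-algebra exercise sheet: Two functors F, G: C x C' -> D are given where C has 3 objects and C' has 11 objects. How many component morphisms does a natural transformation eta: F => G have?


A natural transformation eta: F => G assigns one component morphism per
object of the domain category.
The domain is the product category C x C', so
|Ob(C x C')| = |Ob(C)| * |Ob(C')| = 3 * 11 = 33.
Therefore eta has 33 component morphisms.

33


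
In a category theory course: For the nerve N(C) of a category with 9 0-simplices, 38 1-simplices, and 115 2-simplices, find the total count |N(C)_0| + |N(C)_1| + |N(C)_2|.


The 2-skeleton of the nerve N(C) consists of simplices in dimensions 0, 1, 2:
  |N(C)_0| = 9 (objects)
  |N(C)_1| = 38 (morphisms)
  |N(C)_2| = 115 (composable pairs)
Total = 9 + 38 + 115 = 162

162


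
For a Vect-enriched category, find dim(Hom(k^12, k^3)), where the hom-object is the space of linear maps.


In Vect-enriched categories, Hom(k^n, k^m) is the space of m x n matrices.
dim(Hom(k^12, k^3)) = 3 * 12 = 36

36


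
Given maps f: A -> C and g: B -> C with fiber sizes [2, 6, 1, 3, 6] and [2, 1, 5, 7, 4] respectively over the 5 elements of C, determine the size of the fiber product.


The pullback A x_C B consists of pairs (a, b) with f(a) = g(b).
For each element c in C, the fiber product has |f^-1(c)| * |g^-1(c)| elements.
Summing over C: 2 * 2 + 6 * 1 + 1 * 5 + 3 * 7 + 6 * 4
= 4 + 6 + 5 + 21 + 24 = 60

60


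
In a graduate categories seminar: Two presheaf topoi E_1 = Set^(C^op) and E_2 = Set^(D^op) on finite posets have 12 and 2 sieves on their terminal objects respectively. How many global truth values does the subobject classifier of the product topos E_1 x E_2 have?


In a product of presheaf topoi E_1 x E_2, the subobject classifier
is Omega = Omega_1 x Omega_2 (componentwise), so
|Omega(top)| = |Omega_1(top_1)| * |Omega_2(top_2)|.
= 12 * 2 = 24.

24


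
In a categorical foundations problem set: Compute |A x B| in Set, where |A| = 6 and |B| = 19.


In Set, the product A x B is the Cartesian product.
By the universal property, |A x B| = |A| * |B|.
|A x B| = 6 * 19 = 114

114


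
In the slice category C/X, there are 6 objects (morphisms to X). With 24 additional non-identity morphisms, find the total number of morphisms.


In the slice category C/X, objects are morphisms to X.
Identity morphisms: 6 (one per object of C/X).
Non-identity morphisms: 24.
Total = 6 + 24 = 30

30


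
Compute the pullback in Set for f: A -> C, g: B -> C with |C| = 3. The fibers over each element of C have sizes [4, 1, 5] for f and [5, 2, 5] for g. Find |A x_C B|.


The pullback A x_C B consists of pairs (a, b) with f(a) = g(b).
For each element c in C, the fiber product has |f^-1(c)| * |g^-1(c)| elements.
Summing over C: 4 * 5 + 1 * 2 + 5 * 5
= 20 + 2 + 25 = 47

47


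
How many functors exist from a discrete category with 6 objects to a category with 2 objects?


A functor from a discrete category C to D is determined by
where each object maps. Each of the 6 objects of C can map
to any of the 2 objects of D independently.
Number of functors = 2^6 = 64

64


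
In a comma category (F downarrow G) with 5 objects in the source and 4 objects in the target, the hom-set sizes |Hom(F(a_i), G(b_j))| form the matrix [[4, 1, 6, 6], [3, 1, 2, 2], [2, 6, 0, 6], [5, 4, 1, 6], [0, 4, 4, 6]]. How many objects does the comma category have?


Objects of (F downarrow G) are triples (a, b, h: F(a)->G(b)).
The count equals the sum of all entries in the hom-matrix.
sum(row 0) = 17
sum(row 1) = 8
sum(row 2) = 14
sum(row 3) = 16
sum(row 4) = 14
Grand total = 69

69


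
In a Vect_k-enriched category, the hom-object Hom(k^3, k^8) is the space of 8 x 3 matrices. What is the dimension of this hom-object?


In Vect-enriched categories, Hom(k^n, k^m) is the space of m x n matrices.
dim(Hom(k^3, k^8)) = 8 * 3 = 24

24


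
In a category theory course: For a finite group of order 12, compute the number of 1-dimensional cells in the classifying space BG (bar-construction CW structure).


In the bar-construction CW model of BG, the n-cells are indexed by
n-tuples [g_1|...|g_n] of non-identity elements of G (degenerate
simplices with some g_i = e do not contribute cells), so there are
(|G| - 1)^n n-cells.
For dim = 1 with |G| = 12:
cells = (12 - 1)^1 = 11^1 = 11

11


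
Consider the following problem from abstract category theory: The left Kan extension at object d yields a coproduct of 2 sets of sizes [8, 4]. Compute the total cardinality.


Pointwise, the left Kan extension (Lan_F H)(d) is the colimit, indexed
by the comma category (F downarrow d), of H composed with the
projection (F downarrow d) -> C. Here that colimit is given
as a coproduct (disjoint union) of sets, so its cardinality is the
sum of the sizes of the summands.
Coproduct of sets with sizes: 8 + 4
= 12

12


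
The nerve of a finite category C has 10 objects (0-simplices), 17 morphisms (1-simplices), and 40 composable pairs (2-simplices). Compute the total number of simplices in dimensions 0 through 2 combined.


The 2-skeleton of the nerve N(C) consists of simplices in dimensions 0, 1, 2:
  |N(C)_0| = 10 (objects)
  |N(C)_1| = 17 (morphisms)
  |N(C)_2| = 40 (composable pairs)
Total = 10 + 17 + 40 = 67

67


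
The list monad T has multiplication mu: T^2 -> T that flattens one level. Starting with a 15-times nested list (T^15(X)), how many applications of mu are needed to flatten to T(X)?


Each application of mu: T^2 -> T removes one layer of nesting.
Starting at depth 15 (i.e., T^15(X)), we need to reach T(X).
Number of mu applications = 15 - 1 = 14

14


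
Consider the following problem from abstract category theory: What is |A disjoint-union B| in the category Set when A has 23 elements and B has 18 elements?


In Set, the coproduct A + B is the disjoint union.
|A + B| = |A| + |B| = 23 + 18 = 41

41


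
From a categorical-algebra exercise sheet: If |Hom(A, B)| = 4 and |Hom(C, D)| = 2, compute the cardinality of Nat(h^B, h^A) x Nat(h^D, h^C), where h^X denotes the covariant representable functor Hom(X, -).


By the Yoneda lemma, Nat(h^B, h^A) is isomorphic to Hom(A, B),
so |Nat(h^B, h^A)| = |Hom(A, B)| and |Nat(h^D, h^C)| = |Hom(C, D)|.
|Hom(A, B)| = 4, |Hom(C, D)| = 2.
|Nat(h^B, h^A) x Nat(h^D, h^C)| = 4 * 2 = 8

8


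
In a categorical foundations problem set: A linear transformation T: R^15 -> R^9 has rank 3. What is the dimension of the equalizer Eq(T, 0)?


The equalizer of f and the zero map is ker(f).
By the rank-nullity theorem: dim(ker(f)) = dim(domain) - rank(f).
dim(ker(f)) = 15 - 3 = 12

12


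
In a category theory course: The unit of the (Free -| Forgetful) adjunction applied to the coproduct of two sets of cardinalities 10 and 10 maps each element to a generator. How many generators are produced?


The unit eta_X: X -> U(F(X)) of the Free-Forgetful adjunction
maps each element of X to a generator of F(X). For X = S + T (disjoint
union in Set), |S + T| = |S| + |T|.
Total mappings = 10 + 10 = 20.

20


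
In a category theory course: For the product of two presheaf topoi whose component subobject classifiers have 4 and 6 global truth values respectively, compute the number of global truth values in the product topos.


In a product of presheaf topoi E_1 x E_2, the subobject classifier
is Omega = Omega_1 x Omega_2 (componentwise), so
|Omega(top)| = |Omega_1(top_1)| * |Omega_2(top_2)|.
= 4 * 6 = 24.

24


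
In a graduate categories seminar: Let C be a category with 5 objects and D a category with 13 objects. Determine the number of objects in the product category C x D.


The product category C x D has objects that are pairs (c, d).
Number of pairs = |Ob(C)| * |Ob(D)| = 5 * 13 = 65

65


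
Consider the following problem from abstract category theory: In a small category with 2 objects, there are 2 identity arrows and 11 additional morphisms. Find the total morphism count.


Each object has an identity morphism, giving 2 identities.
Adding the 11 non-identity morphisms:
Total = 2 + 11 = 13

13


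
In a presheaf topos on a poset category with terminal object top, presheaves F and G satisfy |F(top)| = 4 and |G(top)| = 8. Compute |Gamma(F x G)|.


Global sections of a presheaf on a poset with terminal top satisfy
Gamma(H) ~ H(top). Presheaves admit pointwise products, so
(F x G)(top) = F(top) x G(top) (Cartesian product).
|Gamma(F x G)| = |F(top)| * |G(top)| = 4 * 8 = 32.

32


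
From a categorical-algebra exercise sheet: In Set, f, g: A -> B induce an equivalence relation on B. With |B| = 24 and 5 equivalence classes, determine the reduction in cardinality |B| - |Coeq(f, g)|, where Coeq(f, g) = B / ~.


The coequalizer Coeq(f, g) = B / ~ has one element per equivalence class.
|B| = 24, |Coeq(f, g)| = 5.
|B| - |Coeq(f, g)| = 24 - 5 = 19.

19


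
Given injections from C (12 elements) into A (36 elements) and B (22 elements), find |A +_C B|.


The pushout A +_C B identifies the images of C in A and B.
|A +_C B| = |A| + |B| - |C| (for injections).
= 36 + 22 - 12 = 46

46


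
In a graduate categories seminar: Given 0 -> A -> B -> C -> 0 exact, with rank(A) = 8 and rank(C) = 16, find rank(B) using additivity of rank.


For a short exact sequence 0 -> A -> B -> C -> 0,
rank is additive: rank(B) = rank(A) + rank(C).
rank(B) = 8 + 16 = 24

24


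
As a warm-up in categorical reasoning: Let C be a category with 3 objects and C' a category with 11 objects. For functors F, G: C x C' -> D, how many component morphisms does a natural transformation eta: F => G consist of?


A natural transformation eta: F => G assigns one component morphism per
object of the domain category.
The domain is the product category C x C', so
|Ob(C x C')| = |Ob(C)| * |Ob(C')| = 3 * 11 = 33.
Therefore eta has 33 component morphisms.

33


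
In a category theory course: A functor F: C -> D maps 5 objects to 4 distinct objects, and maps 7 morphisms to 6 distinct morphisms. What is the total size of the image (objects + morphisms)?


The image of F consists of distinct objects and distinct morphisms.
|Im(F)| on objects = 4
|Im(F)| on morphisms = 6
Total image cardinality = 4 + 6 = 10

10


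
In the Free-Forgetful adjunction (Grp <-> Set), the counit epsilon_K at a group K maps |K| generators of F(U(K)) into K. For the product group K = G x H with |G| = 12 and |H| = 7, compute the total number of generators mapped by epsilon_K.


The counit epsilon_K: F(U(K)) -> K of the Free-Forgetful adjunction
maps |K| generators of F(U(K)) into K. For K = G x H (the product group),
|G x H| = |G| * |H|.
Total generators mapped = 12 * 7 = 84.

84


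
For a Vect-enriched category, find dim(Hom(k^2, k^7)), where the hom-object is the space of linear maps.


In Vect-enriched categories, Hom(k^n, k^m) is the space of m x n matrices.
dim(Hom(k^2, k^7)) = 7 * 2 = 14

14


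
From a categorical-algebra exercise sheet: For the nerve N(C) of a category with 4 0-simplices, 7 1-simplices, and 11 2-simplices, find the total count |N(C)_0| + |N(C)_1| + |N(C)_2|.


The 2-skeleton of the nerve N(C) consists of simplices in dimensions 0, 1, 2:
  |N(C)_0| = 4 (objects)
  |N(C)_1| = 7 (morphisms)
  |N(C)_2| = 11 (composable pairs)
Total = 4 + 7 + 11 = 22

22


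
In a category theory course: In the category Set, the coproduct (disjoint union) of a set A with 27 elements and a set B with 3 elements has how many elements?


In Set, the coproduct A + B is the disjoint union.
|A + B| = |A| + |B| = 27 + 3 = 30

30


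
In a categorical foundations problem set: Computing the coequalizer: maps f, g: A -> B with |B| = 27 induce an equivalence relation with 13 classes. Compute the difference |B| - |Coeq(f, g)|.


The coequalizer Coeq(f, g) = B / ~ has one element per equivalence class.
|B| = 27, |Coeq(f, g)| = 13.
|B| - |Coeq(f, g)| = 27 - 13 = 14.

14


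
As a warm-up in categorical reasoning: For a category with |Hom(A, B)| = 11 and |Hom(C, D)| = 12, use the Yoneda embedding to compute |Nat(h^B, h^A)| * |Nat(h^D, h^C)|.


By the Yoneda lemma, Nat(h^B, h^A) is isomorphic to Hom(A, B),
so |Nat(h^B, h^A)| = |Hom(A, B)| and |Nat(h^D, h^C)| = |Hom(C, D)|.
|Hom(A, B)| = 11, |Hom(C, D)| = 12.
|Nat(h^B, h^A) x Nat(h^D, h^C)| = 11 * 12 = 132

132


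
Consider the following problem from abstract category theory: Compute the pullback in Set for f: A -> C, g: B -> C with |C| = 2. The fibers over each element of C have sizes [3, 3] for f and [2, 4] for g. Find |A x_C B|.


The pullback A x_C B consists of pairs (a, b) with f(a) = g(b).
For each element c in C, the fiber product has |f^-1(c)| * |g^-1(c)| elements.
Summing over C: 3 * 2 + 3 * 4
= 6 + 12 = 18

18


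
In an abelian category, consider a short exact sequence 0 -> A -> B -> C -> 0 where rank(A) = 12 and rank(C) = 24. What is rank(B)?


For a short exact sequence 0 -> A -> B -> C -> 0,
rank is additive: rank(B) = rank(A) + rank(C).
rank(B) = 12 + 24 = 36

36


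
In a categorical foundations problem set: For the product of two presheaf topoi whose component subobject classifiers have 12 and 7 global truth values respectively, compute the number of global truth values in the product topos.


In a product of presheaf topoi E_1 x E_2, the subobject classifier
is Omega = Omega_1 x Omega_2 (componentwise), so
|Omega(top)| = |Omega_1(top_1)| * |Omega_2(top_2)|.
= 12 * 7 = 84.

84


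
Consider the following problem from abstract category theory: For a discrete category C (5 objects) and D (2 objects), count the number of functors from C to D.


A functor from a discrete category C to D is determined by
where each object maps. Each of the 5 objects of C can map
to any of the 2 objects of D independently.
Number of functors = 2^5 = 32

32


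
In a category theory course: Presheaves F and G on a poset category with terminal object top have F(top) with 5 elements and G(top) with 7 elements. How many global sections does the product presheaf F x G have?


Global sections of a presheaf on a poset with terminal top satisfy
Gamma(H) ~ H(top). Presheaves admit pointwise products, so
(F x G)(top) = F(top) x G(top) (Cartesian product).
|Gamma(F x G)| = |F(top)| * |G(top)| = 5 * 7 = 35.

35


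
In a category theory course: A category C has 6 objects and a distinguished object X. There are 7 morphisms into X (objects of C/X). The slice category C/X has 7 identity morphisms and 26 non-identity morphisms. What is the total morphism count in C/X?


In the slice category C/X, objects are morphisms to X.
Identity morphisms: 7 (one per object of C/X).
Non-identity morphisms: 26.
Total = 7 + 26 = 33

33


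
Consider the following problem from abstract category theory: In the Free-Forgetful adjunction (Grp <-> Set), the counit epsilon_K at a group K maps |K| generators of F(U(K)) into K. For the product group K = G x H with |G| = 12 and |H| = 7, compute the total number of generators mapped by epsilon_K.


The counit epsilon_K: F(U(K)) -> K of the Free-Forgetful adjunction
maps |K| generators of F(U(K)) into K. For K = G x H (the product group),
|G x H| = |G| * |H|.
Total generators mapped = 12 * 7 = 84.

84


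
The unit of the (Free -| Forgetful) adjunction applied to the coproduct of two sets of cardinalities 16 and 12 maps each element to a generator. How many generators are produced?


The unit eta_X: X -> U(F(X)) of the Free-Forgetful adjunction
maps each element of X to a generator of F(X). For X = S + T (disjoint
union in Set), |S + T| = |S| + |T|.
Total mappings = 16 + 12 = 28.

28


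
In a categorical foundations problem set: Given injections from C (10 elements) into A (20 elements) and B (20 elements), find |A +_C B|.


The pushout A +_C B identifies the images of C in A and B.
|A +_C B| = |A| + |B| - |C| (for injections).
= 20 + 20 - 10 = 30

30


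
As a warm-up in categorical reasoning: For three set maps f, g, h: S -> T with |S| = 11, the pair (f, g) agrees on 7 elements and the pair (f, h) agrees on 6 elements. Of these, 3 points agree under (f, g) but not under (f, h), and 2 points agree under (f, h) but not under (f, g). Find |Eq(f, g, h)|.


Eq(f, g, h) is the triple-agreement set: points in S where all three
maps take the same value. Using inclusion-exclusion on the pairwise data:
Pair (f, g) agrees on 7 points; pair (f, h) on 6 points.
Points agreeing under (f, g) but not (f, h) = 3; under (f, h) but not (f, g) = 2.
Triple-agreement = agreement-in-(f, g) minus points that agree under (f, g) but not (f, h):
|Eq(f, g, h)| = 7 - 3 = 4
(cross-check via (f, h): 6 - 2 = 4.)

4


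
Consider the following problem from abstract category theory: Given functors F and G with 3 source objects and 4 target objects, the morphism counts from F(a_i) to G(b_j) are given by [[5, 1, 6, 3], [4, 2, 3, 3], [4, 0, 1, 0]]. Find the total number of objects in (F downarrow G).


Objects of (F downarrow G) are triples (a, b, h: F(a)->G(b)).
The count equals the sum of all entries in the hom-matrix.
sum(row 0) = 15
sum(row 1) = 12
sum(row 2) = 5
Grand total = 32

32


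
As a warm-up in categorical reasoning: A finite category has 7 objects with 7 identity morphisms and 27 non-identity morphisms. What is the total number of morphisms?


Each object has an identity morphism, giving 7 identities.
Adding the 27 non-identity morphisms:
Total = 7 + 27 = 34

34


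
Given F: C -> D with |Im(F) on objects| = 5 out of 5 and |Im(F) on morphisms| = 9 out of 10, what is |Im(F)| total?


The image of F consists of distinct objects and distinct morphisms.
|Im(F)| on objects = 5
|Im(F)| on morphisms = 9
Total image cardinality = 5 + 9 = 14

14


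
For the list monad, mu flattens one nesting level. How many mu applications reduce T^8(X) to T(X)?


Each application of mu: T^2 -> T removes one layer of nesting.
Starting at depth 8 (i.e., T^8(X)), we need to reach T(X).
Number of mu applications = 8 - 1 = 7

7


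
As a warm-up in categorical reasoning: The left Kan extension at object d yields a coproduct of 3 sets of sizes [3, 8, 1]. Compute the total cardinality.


Pointwise, the left Kan extension (Lan_F H)(d) is the colimit, indexed
by the comma category (F downarrow d), of H composed with the
projection (F downarrow d) -> C. Here that colimit is given
as a coproduct (disjoint union) of sets, so its cardinality is the
sum of the sizes of the summands.
Coproduct of sets with sizes: 3 + 8 + 1
= 12

12
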